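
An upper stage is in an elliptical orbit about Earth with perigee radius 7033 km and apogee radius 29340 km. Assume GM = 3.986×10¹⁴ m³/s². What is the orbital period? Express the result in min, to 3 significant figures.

Semi-major axis a = (r_p + r_a)/2 = (7033.0 + 29340)/2 = 18186 km = 1.819×10⁷ m.
By Kepler's third law T = 2π√(a³/μ) = 2π × 3.885×10³ = 2.441×10⁴ s.
= 406.8 min.

T ≈ 407 min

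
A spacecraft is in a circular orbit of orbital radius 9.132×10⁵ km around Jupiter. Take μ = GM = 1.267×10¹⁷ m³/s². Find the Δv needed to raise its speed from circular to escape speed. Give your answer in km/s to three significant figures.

r = 9.132×10⁵ km = 9.132×10⁸ m.
Circular speed v_c = √(μ/r) = 11780 m/s.
Escape speed v_esc = √(2μ/r) = √2 × v_c = 16660 m/s.
Δv = v_esc − v_c = 4879 m/s = 4.879 km/s.

Δv ≈ 4.88 km/s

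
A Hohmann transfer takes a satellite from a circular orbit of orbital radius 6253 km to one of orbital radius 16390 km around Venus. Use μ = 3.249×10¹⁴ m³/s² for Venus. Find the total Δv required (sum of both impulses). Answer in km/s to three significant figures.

r₁ = 6253 km = 6.253×10⁶ m.
r₂ = 16390 km = 1.639×10⁷ m.
Transfer ellipse a_t = (r₁ + r₂)/2 = 1.132×10⁷ m.
At r₁: circular v_c1 = √(μ/r₁) = 7208 m/s; transfer-periapsis v_p = √[μ(2/r₁ − 1/a_t)] = 8673 m/s.
Δv₁ = v_p − v_c1 = 1465 m/s.
At r₂: circular v_c2 = √(μ/r₂) = 4452 m/s; transfer-apoapsis v_a = √[μ(2/r₂ − 1/a_t)] = 3309 m/s.
Δv₂ = v_c2 − v_a = 1143 m/s.
Total Δv = Δv₁ + Δv₂ = 2608 m/s = 2.608 km/s.

Δv_total ≈ 2.61 km/s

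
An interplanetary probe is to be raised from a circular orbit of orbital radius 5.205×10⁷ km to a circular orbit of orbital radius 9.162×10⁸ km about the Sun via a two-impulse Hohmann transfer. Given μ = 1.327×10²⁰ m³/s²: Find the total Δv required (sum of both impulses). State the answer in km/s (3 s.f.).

Δv_total ≈ 27.1 km/s

r₁ = 5.205×10⁷ km = 5.205×10¹⁰ m.
r₂ = 9.162×10⁸ km = 9.162×10¹¹ m.
Transfer ellipse a_t = (r₁ + r₂)/2 = 4.841×10¹¹ m.
At r₁: circular v_c1 = √(μ/r₁) = 50490 m/s; transfer-perihelion v_p = √[μ(2/r₁ − 1/a_t)] = 69460 m/s.
Δv₁ = v_p − v_c1 = 18970 m/s.
At r₂: circular v_c2 = √(μ/r₂) = 12030 m/s; transfer-aphelion v_a = √[μ(2/r₂ − 1/a_t)] = 3946 m/s.
Δv₂ = v_c2 − v_a = 8089 m/s.
Total Δv = Δv₁ + Δv₂ = 27060 m/s = 27.06 km/s.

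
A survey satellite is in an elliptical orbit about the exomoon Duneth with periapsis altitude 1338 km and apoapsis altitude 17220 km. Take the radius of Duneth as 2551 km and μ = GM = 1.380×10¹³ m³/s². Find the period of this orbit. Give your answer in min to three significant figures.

r_p = 2551 + 1338 = 3889.0 km = 3.8890×10⁶ m.
r_a = 2551 + 17220 = 19771 km = 1.9771×10⁷ m.
Semi-major axis a = (r_p + r_a)/2 = (3889.0 + 19771)/2 = 11830 km = 1.183×10⁷ m.
By Kepler's third law T = 2π√(a³/μ) = 2π × 1.095×10⁴ = 6.882×10⁴ s.
= 1147 min.

T ≈ 1150 min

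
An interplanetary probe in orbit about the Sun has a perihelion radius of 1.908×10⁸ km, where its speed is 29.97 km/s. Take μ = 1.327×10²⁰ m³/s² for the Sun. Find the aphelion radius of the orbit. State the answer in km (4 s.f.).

r_p = 1.908×10¹¹ m.
Specific energy ε = v²/2 − μ/r = -2.464×10⁸ J/kg, so a = −μ/(2ε) = 2.693×10¹¹ m.
The apsides satisfy r_p + r_a = 2a, so the aphelion radius is 2a − r_p = 3.478×10¹¹ m = 3.4777×10⁸ km.

aphelion radius ≈ 3.478×10⁸ km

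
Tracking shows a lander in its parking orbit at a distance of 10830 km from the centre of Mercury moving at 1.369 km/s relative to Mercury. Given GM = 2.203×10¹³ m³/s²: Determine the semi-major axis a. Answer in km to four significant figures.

r = 1.083×10⁷ m.
Vis-viva rearranged: 1/a = 2/r − v²/μ = 1.847×10⁻⁷ − 8.507×10⁻⁸ = 9.960×10⁻⁸ m⁻¹.
a = 1.004×10⁷ m = 10040 km.

a ≈ 10040 km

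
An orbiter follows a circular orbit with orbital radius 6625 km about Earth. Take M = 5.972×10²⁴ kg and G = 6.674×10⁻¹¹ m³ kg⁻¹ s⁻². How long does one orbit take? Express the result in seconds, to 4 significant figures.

μ = GM = 6.674×10⁻¹¹ × 5.972×10²⁴ = 3.986×10¹⁴ m³/s².
r = 6625 km = 6.625×10⁶ m.
Kepler's third law: T = 2π√(r³/μ) = 2π√((6.625×10⁶)³ / 3.986×10¹⁴).
r³/μ = 7.295×10⁵ s², so T = 2π × 8.541×10² = 5.367×10³ s.

T ≈ 5367 seconds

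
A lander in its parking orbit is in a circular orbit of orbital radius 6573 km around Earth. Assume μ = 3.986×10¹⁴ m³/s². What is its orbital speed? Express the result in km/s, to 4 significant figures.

v ≈ 7.787 km/s

r = 6573 km = 6.573×10⁶ m.
For a circular orbit v = √(μ/r) = √(3.986×10¹⁴ / 6.573×10⁶) = √(6.064×10⁷) = 7787 m/s.
That is 7.787 km/s.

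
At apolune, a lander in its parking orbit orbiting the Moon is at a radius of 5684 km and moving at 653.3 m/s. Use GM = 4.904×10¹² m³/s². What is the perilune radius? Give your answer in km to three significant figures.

perilune radius ≈ 1870 km

r_a = 5.684×10⁶ m.
Specific energy ε = v²/2 − μ/r = -6.494×10⁵ J/kg, so a = −μ/(2ε) = 3.776×10⁶ m.
The apsides satisfy r_p + r_a = 2a, so the perilune radius is 2a − r_a = 1.868×10⁶ m = 1867.9 km.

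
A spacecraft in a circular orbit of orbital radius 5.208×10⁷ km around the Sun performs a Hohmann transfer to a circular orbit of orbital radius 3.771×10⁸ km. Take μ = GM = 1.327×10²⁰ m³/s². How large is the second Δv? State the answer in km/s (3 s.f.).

Δv ≈ 9.52 km/s

r₁ = 5.208×10⁷ km = 5.208×10¹⁰ m.
r₂ = 3.771×10⁸ km = 3.771×10¹¹ m.
Transfer ellipse a_t = (r₁ + r₂)/2 = 2.146×10¹¹ m.
At r₁: circular v_c1 = √(μ/r₁) = 50480 m/s; transfer-perihelion v_p = √[μ(2/r₁ − 1/a_t)] = 66920 m/s.
At r₂: circular v_c2 = √(μ/r₂) = 18760 m/s; transfer-aphelion v_a = √[μ(2/r₂ − 1/a_t)] = 9241 m/s.
Δv₂ = v_c2 − v_a = 9517 m/s.
= 9.517 km/s.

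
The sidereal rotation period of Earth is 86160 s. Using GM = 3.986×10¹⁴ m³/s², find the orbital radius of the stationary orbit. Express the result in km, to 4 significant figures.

r_sync ≈ 42160 km

A synchronous orbit has period T, so by Kepler's third law a = (μT²/4π²)^(1/3).
μT²/4π² = 3.986×10¹⁴ × (8.616×10⁴)² / 39.48 = 7.495×10²² m³.
a = 4.216×10⁷ m = 42163 km.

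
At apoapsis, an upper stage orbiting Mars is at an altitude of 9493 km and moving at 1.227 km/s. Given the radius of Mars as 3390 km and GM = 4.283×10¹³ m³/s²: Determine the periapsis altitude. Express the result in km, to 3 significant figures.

periapsis altitude ≈ 381 km

r_a = 3390 + 9493 = 12883 km = 1.288×10⁷ m.
Specific energy ε = v²/2 − μ/r = -2.572×10⁶ J/kg, so a = −μ/(2ε) = 8.327×10⁶ m.
The apsides satisfy r_p + r_a = 2a, so the periapsis radius is 2a − r_a = 3.771×10⁶ m = 3770.9 km.
Periapsis altitude = 3770.9 − 3390 = 380.89 km.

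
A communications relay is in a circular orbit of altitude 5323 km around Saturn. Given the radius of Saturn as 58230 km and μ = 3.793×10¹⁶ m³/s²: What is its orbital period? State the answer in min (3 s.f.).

r = 58230 + 5323 = 63553 km = 6.3553×10⁷ m.
Kepler's third law: T = 2π√(r³/μ) = 2π√((6.355×10⁷)³ / 3.793×10¹⁶).
r³/μ = 6.767×10⁶ s², so T = 2π × 2.601×10³ = 1.635×10⁴ s.
Converting: 1.635×10⁴ s ÷ 60.00 = 272.4 min.

T ≈ 272 min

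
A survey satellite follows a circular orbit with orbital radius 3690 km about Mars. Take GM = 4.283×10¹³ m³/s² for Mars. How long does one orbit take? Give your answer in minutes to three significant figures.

T ≈ 113 minutes

r = 3690 km = 3.690×10⁶ m.
Kepler's third law: T = 2π√(r³/μ) = 2π√((3.690×10⁶)³ / 4.283×10¹³).
r³/μ = 1.173×10⁶ s², so T = 2π × 1.083×10³ = 6.805×10³ s.
Converting: 6.805×10³ s ÷ 60.00 = 113.4 minutes.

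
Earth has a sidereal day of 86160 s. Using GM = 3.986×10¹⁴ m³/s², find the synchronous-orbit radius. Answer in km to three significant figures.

r_sync ≈ 42200 km

A synchronous orbit has period T, so by Kepler's third law a = (μT²/4π²)^(1/3).
μT²/4π² = 3.986×10¹⁴ × (8.616×10⁴)² / 39.48 = 7.495×10²² m³.
a = 4.216×10⁷ m = 42163 km.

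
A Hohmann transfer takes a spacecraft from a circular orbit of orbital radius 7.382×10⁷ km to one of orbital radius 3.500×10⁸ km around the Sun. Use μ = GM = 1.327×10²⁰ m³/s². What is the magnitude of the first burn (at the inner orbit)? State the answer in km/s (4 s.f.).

r₁ = 7.382×10⁷ km = 7.382×10¹⁰ m.
r₂ = 3.500×10⁸ km = 3.500×10¹¹ m.
Transfer ellipse a_t = (r₁ + r₂)/2 = 2.119×10¹¹ m.
At r₁: circular v_c1 = √(μ/r₁) = 42400 m/s; transfer-perihelion v_p = √[μ(2/r₁ − 1/a_t)] = 54490 m/s.
Δv₁ = v_p − v_c1 = 12090 m/s.
= 12.09 km/s.

Δv ≈ 12.09 km/s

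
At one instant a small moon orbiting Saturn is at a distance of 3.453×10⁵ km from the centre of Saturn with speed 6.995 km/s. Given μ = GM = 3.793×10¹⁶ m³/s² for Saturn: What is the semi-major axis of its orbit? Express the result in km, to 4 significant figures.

r = 3.453×10⁸ m.
Vis-viva rearranged: 1/a = 2/r − v²/μ = 5.792×10⁻⁹ − 1.290×10⁻⁹ = 4.502×10⁻⁹ m⁻¹.
a = 2.221×10⁸ m = 2.2212×10⁵ km.

a ≈ 2.221×10⁵ km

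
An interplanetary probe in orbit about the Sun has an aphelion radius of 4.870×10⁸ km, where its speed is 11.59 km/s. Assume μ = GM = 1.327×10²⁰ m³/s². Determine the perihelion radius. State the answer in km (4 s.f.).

perihelion radius ≈ 1.593×10⁸ km

r_a = 4.870×10¹¹ m.
Specific energy ε = v²/2 − μ/r = -2.053×10⁸ J/kg, so a = −μ/(2ε) = 3.232×10¹¹ m.
The apsides satisfy r_p + r_a = 2a, so the perihelion radius is 2a − r_a = 1.593×10¹¹ m = 1.5931×10⁸ km.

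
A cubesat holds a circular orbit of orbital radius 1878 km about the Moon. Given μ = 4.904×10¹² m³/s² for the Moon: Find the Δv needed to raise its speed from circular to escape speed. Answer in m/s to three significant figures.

Δv ≈ 669 m/s

r = 1878 km = 1.878×10⁶ m.
Circular speed v_c = √(μ/r) = 1616 m/s.
Escape speed v_esc = √(2μ/r) = √2 × v_c = 2285 m/s.
Δv = v_esc − v_c = 669.3 m/s.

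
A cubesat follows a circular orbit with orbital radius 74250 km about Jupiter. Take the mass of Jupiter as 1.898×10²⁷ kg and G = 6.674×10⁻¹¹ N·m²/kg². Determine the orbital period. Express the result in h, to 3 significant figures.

T ≈ 3.14 h

μ = GM = 6.674×10⁻¹¹ × 1.898×10²⁷ = 1.267×10¹⁷ m³/s².
r = 74250 km = 7.425×10⁷ m.
Kepler's third law: T = 2π√(r³/μ) = 2π√((7.425×10⁷)³ / 1.267×10¹⁷).
r³/μ = 3.232×10⁶ s², so T = 2π × 1.798×10³ = 1.129×10⁴ s.
Converting: 1.129×10⁴ s ÷ 3600 = 3.137 h.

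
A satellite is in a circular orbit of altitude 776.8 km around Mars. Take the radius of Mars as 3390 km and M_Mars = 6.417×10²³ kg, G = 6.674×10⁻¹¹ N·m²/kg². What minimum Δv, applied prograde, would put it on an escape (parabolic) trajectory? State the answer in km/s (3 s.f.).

Δv ≈ 1.33 km/s

μ = GM = 6.674×10⁻¹¹ × 6.417×10²³ = 4.283×10¹³ m³/s².
r = 3390 + 776.8 = 4166.8 km = 4.1668×10⁶ m.
Circular speed v_c = √(μ/r) = 3206 m/s.
Escape speed v_esc = √(2μ/r) = √2 × v_c = 4534 m/s.
Δv = v_esc − v_c = 1328 m/s = 1.328 km/s.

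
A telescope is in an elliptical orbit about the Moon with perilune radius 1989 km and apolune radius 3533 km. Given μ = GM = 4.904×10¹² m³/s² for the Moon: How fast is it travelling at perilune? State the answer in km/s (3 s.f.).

Semi-major axis a = (r_p + r_a)/2 = 2761.0 km = 2.761×10⁶ m.
Vis-viva: v² = μ(2/r − 1/a) = 4.904×10¹² × (1.006×10⁻⁶ − 3.622×10⁻⁷) = 3.155×10⁶ m²/s².
v = 1776 m/s = 1.776 km/s.

v ≈ 1.78 km/s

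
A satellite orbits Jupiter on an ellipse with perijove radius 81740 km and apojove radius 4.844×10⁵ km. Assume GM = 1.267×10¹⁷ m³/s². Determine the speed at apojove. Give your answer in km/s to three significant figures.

v ≈ 8.69 km/s

Semi-major axis a = (r_p + r_a)/2 = 2.8307×10⁵ km = 2.831×10⁸ m.
Vis-viva: v² = μ(2/r − 1/a) = 1.267×10¹⁷ × (4.129×10⁻⁹ − 3.533×10⁻⁹) = 7.553×10⁷ m²/s².
v = 8691 m/s = 8.691 km/s.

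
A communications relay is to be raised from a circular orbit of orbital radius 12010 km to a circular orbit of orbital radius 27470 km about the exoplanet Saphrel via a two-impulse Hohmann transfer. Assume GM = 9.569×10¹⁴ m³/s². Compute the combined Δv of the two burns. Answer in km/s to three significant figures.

Δv_total ≈ 2.90 km/s

r₁ = 12010 km = 1.201×10⁷ m.
r₂ = 27470 km = 2.747×10⁷ m.
Transfer ellipse a_t = (r₁ + r₂)/2 = 1.974×10⁷ m.
At r₁: circular v_c1 = √(μ/r₁) = 8926 m/s; transfer-periapsis v_p = √[μ(2/r₁ − 1/a_t)] = 10530 m/s.
Δv₁ = v_p − v_c1 = 1604 m/s.
At r₂: circular v_c2 = √(μ/r₂) = 5902 m/s; transfer-apoapsis v_a = √[μ(2/r₂ − 1/a_t)] = 4604 m/s.
Δv₂ = v_c2 − v_a = 1298 m/s.
Total Δv = Δv₁ + Δv₂ = 2902 m/s = 2.902 km/s.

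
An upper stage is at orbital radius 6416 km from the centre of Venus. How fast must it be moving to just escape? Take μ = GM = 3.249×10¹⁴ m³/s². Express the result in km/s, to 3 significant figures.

r = 6416 km = 6.416×10⁶ m.
Escape speed v_esc = √(2μ/r) = √(2 × 3.249×10¹⁴ / 6.416×10⁶) = √(1.013×10⁸) = 10060 m/s.
= 10.06 km/s.

v_esc ≈ 10.1 km/s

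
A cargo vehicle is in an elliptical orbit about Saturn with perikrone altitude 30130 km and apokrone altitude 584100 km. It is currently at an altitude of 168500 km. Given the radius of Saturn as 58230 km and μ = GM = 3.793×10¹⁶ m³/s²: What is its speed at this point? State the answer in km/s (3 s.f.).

r_p = 58230 + 30130 = 88360 km = 8.8360×10⁷ m.
r_a = 58230 + 584100 = 642330 km = 6.4233×10⁸ m.
r = 58230 + 168500 = 2.2673×10⁵ km = 2.267×10⁸ m.
Semi-major axis a = (r_p + r_a)/2 = 3.6534×10⁵ km = 3.653×10⁸ m.
Vis-viva: v² = μ(2/r − 1/a) = 3.793×10¹⁶ × (8.821×10⁻⁹ − 2.737×10⁻⁹) = 2.308×10⁸ m²/s².
v = 15190 m/s = 15.19 km/s.

v ≈ 15.2 km/s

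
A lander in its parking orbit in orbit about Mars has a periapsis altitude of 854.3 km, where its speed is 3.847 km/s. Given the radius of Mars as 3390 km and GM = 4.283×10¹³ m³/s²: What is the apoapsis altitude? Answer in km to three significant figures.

r_p = 3390 + 854.3 = 4244.3 km = 4.244×10⁶ m.
Specific energy ε = v²/2 − μ/r = -2.691×10⁶ J/kg, so a = −μ/(2ε) = 7.957×10⁶ m.
The apsides satisfy r_p + r_a = 2a, so the apoapsis radius is 2a − r_p = 1.167×10⁷ m = 11669 km.
Apoapsis altitude = 11669 − 3390 = 8278.9 km.

apoapsis altitude ≈ 8280 km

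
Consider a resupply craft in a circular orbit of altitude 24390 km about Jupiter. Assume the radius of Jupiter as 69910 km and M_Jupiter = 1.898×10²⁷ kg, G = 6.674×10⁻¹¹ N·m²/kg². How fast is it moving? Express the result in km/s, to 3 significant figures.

μ = GM = 6.674×10⁻¹¹ × 1.898×10²⁷ = 1.267×10¹⁷ m³/s².
r = 69910 + 24390 = 94300 km = 9.4300×10⁷ m.
For a circular orbit v = √(μ/r) = √(1.267×10¹⁷ / 9.430×10⁷) = √(1.343×10⁹) = 36650 m/s.
That is 36.65 km/s.

v ≈ 36.7 km/s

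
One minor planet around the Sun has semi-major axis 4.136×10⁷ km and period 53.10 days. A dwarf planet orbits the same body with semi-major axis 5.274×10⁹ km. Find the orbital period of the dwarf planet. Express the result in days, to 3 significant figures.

T₂ ≈ 76500 days

Kepler's third law: T² ∝ a³, so T₂ = T₁ (a₂/a₁)^(3/2).
a₂/a₁ = 127.5, (a₂/a₁)^(3/2) = 1440.
T₂ = 53.10 × 1440 = 76460 days.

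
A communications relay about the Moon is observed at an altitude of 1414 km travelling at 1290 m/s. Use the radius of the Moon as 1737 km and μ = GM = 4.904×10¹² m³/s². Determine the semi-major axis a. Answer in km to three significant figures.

a ≈ 3390 km

r = 1737 + 1414 = 3151.0 km = 3.151×10⁶ m.
Specific orbital energy ε = v²/2 − μ/r = (1290)²/2 − 4.904×10¹²/3.151×10⁶ = -7.243×10⁵ J/kg.
Since ε = −μ/(2a), a = −μ/(2ε) = 3.385×10⁶ m = 3385.4 km.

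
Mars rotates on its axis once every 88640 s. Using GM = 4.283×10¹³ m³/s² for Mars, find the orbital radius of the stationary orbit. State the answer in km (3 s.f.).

r_sync ≈ 20400 km

A synchronous orbit has period T, so by Kepler's third law a = (μT²/4π²)^(1/3).
μT²/4π² = 4.283×10¹³ × (8.864×10⁴)² / 39.48 = 8.524×10²¹ m³.
a = 2.043×10⁷ m = 20428 km.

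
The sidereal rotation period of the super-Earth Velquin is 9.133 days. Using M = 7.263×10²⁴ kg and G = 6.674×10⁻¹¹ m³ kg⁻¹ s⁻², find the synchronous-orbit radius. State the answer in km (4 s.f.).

r_sync ≈ 1.970×10⁵ km

μ = GM = 6.674×10⁻¹¹ × 7.263×10²⁴ = 4.847×10¹⁴ m³/s².
T = 9.133 days = 7.891×10⁵ s.
A synchronous orbit has period T, so by Kepler's third law a = (μT²/4π²)^(1/3).
μT²/4π² = 4.847×10¹⁴ × (7.891×10⁵)² / 39.48 = 7.645×10²⁴ m³.
a = 1.970×10⁸ m = 1.9700×10⁵ km.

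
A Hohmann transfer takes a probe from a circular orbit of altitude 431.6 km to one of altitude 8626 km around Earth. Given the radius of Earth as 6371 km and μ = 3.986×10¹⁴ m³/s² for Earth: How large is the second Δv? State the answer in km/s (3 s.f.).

Δv ≈ 1.08 km/s

r₁ = 6371 + 431.6 = 6802.6 km = 6.8026×10⁶ m.
r₂ = 6371 + 8626 = 14997 km = 1.4997×10⁷ m.
Transfer ellipse a_t = (r₁ + r₂)/2 = 1.090×10⁷ m.
At r₁: circular v_c1 = √(μ/r₁) = 7655 m/s; transfer-perigee v_p = √[μ(2/r₁ − 1/a_t)] = 8979 m/s.
At r₂: circular v_c2 = √(μ/r₂) = 5155 m/s; transfer-apogee v_a = √[μ(2/r₂ − 1/a_t)] = 4073 m/s.
Δv₂ = v_c2 − v_a = 1083 m/s.
= 1.083 km/s.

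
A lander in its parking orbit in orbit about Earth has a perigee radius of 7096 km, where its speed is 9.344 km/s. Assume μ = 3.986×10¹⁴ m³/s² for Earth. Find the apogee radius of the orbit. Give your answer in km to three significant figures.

r_p = 7.096×10⁶ m.
Specific energy ε = v²/2 − μ/r = -1.252×10⁷ J/kg, so a = −μ/(2ε) = 1.592×10⁷ m.
The apsides satisfy r_p + r_a = 2a, so the apogee radius is 2a − r_p = 2.475×10⁷ m = 24748 km.

apogee radius ≈ 24700 km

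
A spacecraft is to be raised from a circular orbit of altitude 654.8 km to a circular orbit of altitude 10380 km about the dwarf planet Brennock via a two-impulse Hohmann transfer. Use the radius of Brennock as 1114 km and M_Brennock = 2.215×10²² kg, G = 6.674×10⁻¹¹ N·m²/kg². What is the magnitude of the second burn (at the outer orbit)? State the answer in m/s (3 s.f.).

μ = GM = 6.674×10⁻¹¹ × 2.215×10²² = 1.478×10¹² m³/s².
r₁ = 1114 + 654.8 = 1768.8 km = 1.7688×10⁶ m.
r₂ = 1114 + 10380 = 11494 km = 1.1494×10⁷ m.
Transfer ellipse a_t = (r₁ + r₂)/2 = 6.631×10⁶ m.
At r₁: circular v_c1 = √(μ/r₁) = 914.2 m/s; transfer-periapsis v_p = √[μ(2/r₁ − 1/a_t)] = 1204 m/s.
At r₂: circular v_c2 = √(μ/r₂) = 358.6 m/s; transfer-apoapsis v_a = √[μ(2/r₂ − 1/a_t)] = 185.2 m/s.
Δv₂ = v_c2 − v_a = 173.4 m/s.

Δv ≈ 173 m/s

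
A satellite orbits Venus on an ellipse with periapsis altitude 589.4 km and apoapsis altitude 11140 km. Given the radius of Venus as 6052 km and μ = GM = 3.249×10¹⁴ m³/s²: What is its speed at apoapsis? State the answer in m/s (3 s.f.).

v ≈ 3250 m/s

r_p = 6052 + 589.4 = 6641.4 km = 6.6414×10⁶ m.
r_a = 6052 + 11140 = 17192 km = 1.7192×10⁷ m.
Semi-major axis a = (r_p + r_a)/2 = 11917 km = 1.192×10⁷ m.
Vis-viva: v² = μ(2/r − 1/a) = 3.249×10¹⁴ × (1.163×10⁻⁷ − 8.392×10⁻⁸) = 1.053×10⁷ m²/s².
v = 3245 m/s.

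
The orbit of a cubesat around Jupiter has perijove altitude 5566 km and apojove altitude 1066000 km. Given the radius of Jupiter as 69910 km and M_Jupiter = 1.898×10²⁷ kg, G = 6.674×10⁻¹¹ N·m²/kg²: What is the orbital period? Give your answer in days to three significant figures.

T ≈ 3.05 days

μ = GM = 6.674×10⁻¹¹ × 1.898×10²⁷ = 1.267×10¹⁷ m³/s².
r_p = 69910 + 5566 = 75476 km = 7.5476×10⁷ m.
r_a = 69910 + 1066000 = 1135900 km = 1.1359×10⁹ m.
Semi-major axis a = (r_p + r_a)/2 = (75476 + 1.1359×10⁶)/2 = 6.0569×10⁵ km = 6.057×10⁸ m.
By Kepler's third law T = 2π√(a³/μ) = 2π × 4.188×10⁴ = 2.632×10⁵ s.
= 3.046 days.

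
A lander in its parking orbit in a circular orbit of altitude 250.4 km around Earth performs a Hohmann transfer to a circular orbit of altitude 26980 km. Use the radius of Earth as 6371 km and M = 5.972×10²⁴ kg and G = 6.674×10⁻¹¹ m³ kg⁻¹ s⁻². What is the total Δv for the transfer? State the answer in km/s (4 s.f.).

Δv_total ≈ 3.731 km/s

μ = GM = 6.674×10⁻¹¹ × 5.972×10²⁴ = 3.986×10¹⁴ m³/s².
r₁ = 6371 + 250.4 = 6621.4 km = 6.6214×10⁶ m.
r₂ = 6371 + 26980 = 33351 km = 3.3351×10⁷ m.
Transfer ellipse a_t = (r₁ + r₂)/2 = 1.999×10⁷ m.
At r₁: circular v_c1 = √(μ/r₁) = 7759 m/s; transfer-perigee v_p = √[μ(2/r₁ − 1/a_t)] = 10020 m/s.
Δv₁ = v_p − v_c1 = 2264 m/s.
At r₂: circular v_c2 = √(μ/r₂) = 3457 m/s; transfer-apogee v_a = √[μ(2/r₂ − 1/a_t)] = 1990 m/s.
Δv₂ = v_c2 − v_a = 1467 m/s.
Total Δv = Δv₁ + Δv₂ = 3731 m/s = 3.731 km/s.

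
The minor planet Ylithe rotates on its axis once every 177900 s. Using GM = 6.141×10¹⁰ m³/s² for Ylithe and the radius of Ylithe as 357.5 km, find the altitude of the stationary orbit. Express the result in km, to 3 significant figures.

h_sync ≈ 3310 km

A synchronous orbit has period T, so by Kepler's third law a = (μT²/4π²)^(1/3).
μT²/4π² = 6.141×10¹⁰ × (1.779×10⁵)² / 39.48 = 4.923×10¹⁹ m³.
a = 3.665×10⁶ m = 3665.0 km.
Altitude h = a − R = 3665.0 − 357.5 = 3307.5 km.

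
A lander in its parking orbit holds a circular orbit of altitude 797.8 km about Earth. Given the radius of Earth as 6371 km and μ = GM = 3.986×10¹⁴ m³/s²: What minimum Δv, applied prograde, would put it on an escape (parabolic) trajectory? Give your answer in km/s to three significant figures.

r = 6371 + 797.8 = 7168.8 km = 7.1688×10⁶ m.
Circular speed v_c = √(μ/r) = 7457 m/s.
Escape speed v_esc = √(2μ/r) = √2 × v_c = 10550 m/s.
Δv = v_esc − v_c = 3089 m/s = 3.089 km/s.

Δv ≈ 3.09 km/s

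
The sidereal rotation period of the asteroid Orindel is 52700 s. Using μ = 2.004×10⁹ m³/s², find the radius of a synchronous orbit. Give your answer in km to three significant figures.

r_sync ≈ 520 km

A synchronous orbit has period T, so by Kepler's third law a = (μT²/4π²)^(1/3).
μT²/4π² = 2.004×10⁹ × (5.270×10⁴)² / 39.48 = 1.410×10¹⁷ m³.
a = 5.205×10⁵ m = 520.46 km.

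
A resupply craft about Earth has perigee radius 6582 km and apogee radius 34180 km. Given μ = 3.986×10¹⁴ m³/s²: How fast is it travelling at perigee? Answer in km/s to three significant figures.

Semi-major axis a = (r_p + r_a)/2 = 20381 km = 2.038×10⁷ m.
Vis-viva: v² = μ(2/r − 1/a) = 3.986×10¹⁴ × (3.039×10⁻⁷ − 4.907×10⁻⁸) = 1.016×10⁸ m²/s².
v = 10080 m/s = 10.08 km/s.

v ≈ 10.1 km/s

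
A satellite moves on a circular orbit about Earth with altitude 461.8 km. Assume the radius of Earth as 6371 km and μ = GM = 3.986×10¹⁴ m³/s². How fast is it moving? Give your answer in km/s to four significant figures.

v ≈ 7.638 km/s

r = 6371 + 461.8 = 6832.8 km = 6.8328×10⁶ m.
For a circular orbit v = √(μ/r) = √(3.986×10¹⁴ / 6.833×10⁶) = √(5.834×10⁷) = 7638 m/s.
That is 7.638 km/s.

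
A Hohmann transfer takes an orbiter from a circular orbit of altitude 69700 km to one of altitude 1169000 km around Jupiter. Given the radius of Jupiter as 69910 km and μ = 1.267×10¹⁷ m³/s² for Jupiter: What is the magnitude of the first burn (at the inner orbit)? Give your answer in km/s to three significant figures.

Δv ≈ 10.3 km/s

r₁ = 69910 + 69700 = 139610 km = 1.3961×10⁸ m.
r₂ = 69910 + 1169000 = 1238900 km = 1.2389×10⁹ m.
Transfer ellipse a_t = (r₁ + r₂)/2 = 6.893×10⁸ m.
At r₁: circular v_c1 = √(μ/r₁) = 30130 m/s; transfer-perijove v_p = √[μ(2/r₁ − 1/a_t)] = 40390 m/s.
Δv₁ = v_p − v_c1 = 10260 m/s.
= 10.26 km/s.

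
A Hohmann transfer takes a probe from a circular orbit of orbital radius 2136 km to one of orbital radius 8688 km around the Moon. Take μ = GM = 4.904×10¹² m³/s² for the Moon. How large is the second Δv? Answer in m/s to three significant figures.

Δv ≈ 279 m/s

r₁ = 2136 km = 2.136×10⁶ m.
r₂ = 8688 km = 8.688×10⁶ m.
Transfer ellipse a_t = (r₁ + r₂)/2 = 5.412×10⁶ m.
At r₁: circular v_c1 = √(μ/r₁) = 1515 m/s; transfer-perilune v_p = √[μ(2/r₁ − 1/a_t)] = 1920 m/s.
At r₂: circular v_c2 = √(μ/r₂) = 751.3 m/s; transfer-apolune v_a = √[μ(2/r₂ − 1/a_t)] = 472.0 m/s.
Δv₂ = v_c2 − v_a = 279.3 m/s.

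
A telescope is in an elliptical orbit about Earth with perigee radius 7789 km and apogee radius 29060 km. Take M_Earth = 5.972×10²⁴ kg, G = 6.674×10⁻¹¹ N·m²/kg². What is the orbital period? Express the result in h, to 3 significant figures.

T ≈ 6.91 h

μ = GM = 6.674×10⁻¹¹ × 5.972×10²⁴ = 3.986×10¹⁴ m³/s².
Semi-major axis a = (r_p + r_a)/2 = (7789.0 + 29060)/2 = 18424 km = 1.842×10⁷ m.
By Kepler's third law T = 2π√(a³/μ) = 2π × 3.961×10³ = 2.489×10⁴ s.
= 6.914 h.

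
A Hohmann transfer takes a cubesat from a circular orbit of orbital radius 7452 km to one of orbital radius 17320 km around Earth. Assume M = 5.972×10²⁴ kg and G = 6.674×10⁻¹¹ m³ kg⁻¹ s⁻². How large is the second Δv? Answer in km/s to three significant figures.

Δv ≈ 1.08 km/s

μ = GM = 6.674×10⁻¹¹ × 5.972×10²⁴ = 3.986×10¹⁴ m³/s².
r₁ = 7452 km = 7.452×10⁶ m.
r₂ = 17320 km = 1.732×10⁷ m.
Transfer ellipse a_t = (r₁ + r₂)/2 = 1.239×10⁷ m.
At r₁: circular v_c1 = √(μ/r₁) = 7313 m/s; transfer-perigee v_p = √[μ(2/r₁ − 1/a_t)] = 8648 m/s.
At r₂: circular v_c2 = √(μ/r₂) = 4797 m/s; transfer-apogee v_a = √[μ(2/r₂ − 1/a_t)] = 3721 m/s.
Δv₂ = v_c2 − v_a = 1076 m/s.
= 1.076 km/s.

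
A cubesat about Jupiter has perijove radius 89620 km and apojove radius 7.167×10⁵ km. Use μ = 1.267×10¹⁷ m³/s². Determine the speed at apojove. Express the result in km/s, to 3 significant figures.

Semi-major axis a = (r_p + r_a)/2 = 4.0316×10⁵ km = 4.032×10⁸ m.
Vis-viva: v² = μ(2/r − 1/a) = 1.267×10¹⁷ × (2.791×10⁻⁹ − 2.480×10⁻⁹) = 3.930×10⁷ m²/s².
v = 6269 m/s = 6.269 km/s.

v ≈ 6.27 km/s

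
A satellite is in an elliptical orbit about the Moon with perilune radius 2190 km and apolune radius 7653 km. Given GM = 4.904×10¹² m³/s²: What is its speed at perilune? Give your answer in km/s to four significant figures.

Semi-major axis a = (r_p + r_a)/2 = 4921.5 km = 4.922×10⁶ m.
Vis-viva: v² = μ(2/r − 1/a) = 4.904×10¹² × (9.132×10⁻⁷ − 2.032×10⁻⁷) = 3.482×10⁶ m²/s².
v = 1866 m/s = 1.866 km/s.

v ≈ 1.866 km/s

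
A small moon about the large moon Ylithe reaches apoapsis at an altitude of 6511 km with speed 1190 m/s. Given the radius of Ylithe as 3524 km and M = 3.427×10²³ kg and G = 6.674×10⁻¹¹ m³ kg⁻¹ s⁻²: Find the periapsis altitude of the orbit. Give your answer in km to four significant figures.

periapsis altitude ≈ 998.3 km

μ = GM = 6.674×10⁻¹¹ × 3.427×10²³ = 2.287×10¹³ m³/s².
r_a = 3524 + 6511 = 10035 km = 1.004×10⁷ m.
Specific energy ε = v²/2 − μ/r = -1.571×10⁶ J/kg, so a = −μ/(2ε) = 7.279×10⁶ m.
The apsides satisfy r_p + r_a = 2a, so the periapsis radius is 2a − r_a = 4.522×10⁶ m = 4522.3 km.
Periapsis altitude = 4522.3 − 3524 = 998.34 km.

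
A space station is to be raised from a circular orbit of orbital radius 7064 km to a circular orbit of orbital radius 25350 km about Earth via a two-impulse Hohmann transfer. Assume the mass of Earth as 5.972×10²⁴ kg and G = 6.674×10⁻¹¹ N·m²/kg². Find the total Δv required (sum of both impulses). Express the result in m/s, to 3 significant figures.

μ = GM = 6.674×10⁻¹¹ × 5.972×10²⁴ = 3.986×10¹⁴ m³/s².
r₁ = 7064 km = 7.064×10⁶ m.
r₂ = 25350 km = 2.535×10⁷ m.
Transfer ellipse a_t = (r₁ + r₂)/2 = 1.621×10⁷ m.
At r₁: circular v_c1 = √(μ/r₁) = 7512 m/s; transfer-perigee v_p = √[μ(2/r₁ − 1/a_t)] = 9394 m/s.
Δv₁ = v_p − v_c1 = 1883 m/s.
At r₂: circular v_c2 = √(μ/r₂) = 3965 m/s; transfer-apogee v_a = √[μ(2/r₂ − 1/a_t)] = 2618 m/s.
Δv₂ = v_c2 − v_a = 1347 m/s.
Total Δv = Δv₁ + Δv₂ = 3230 m/s.

Δv_total ≈ 3230 m/s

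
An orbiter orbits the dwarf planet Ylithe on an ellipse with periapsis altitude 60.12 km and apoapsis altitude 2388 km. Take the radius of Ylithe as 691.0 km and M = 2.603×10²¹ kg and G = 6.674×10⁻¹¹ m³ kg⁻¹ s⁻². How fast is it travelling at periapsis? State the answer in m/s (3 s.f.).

μ = GM = 6.674×10⁻¹¹ × 2.603×10²¹ = 1.737×10¹¹ m³/s².
r_p = 691.0 + 60.12 = 751.12 km = 7.5112×10⁵ m.
r_a = 691.0 + 2388 = 3079.0 km = 3.0790×10⁶ m.
Semi-major axis a = (r_p + r_a)/2 = 1915.1 km = 1.915×10⁶ m.
Vis-viva: v² = μ(2/r − 1/a) = 1.737×10¹¹ × (2.663×10⁻⁶ − 5.222×10⁻⁷) = 3.719×10⁵ m²/s².
v = 609.8 m/s.

v ≈ 610 m/s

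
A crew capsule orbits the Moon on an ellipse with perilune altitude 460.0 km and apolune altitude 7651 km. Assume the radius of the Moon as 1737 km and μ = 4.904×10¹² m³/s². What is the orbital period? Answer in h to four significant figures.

r_p = 1737 + 460.0 = 2197.0 km = 2.1970×10⁶ m.
r_a = 1737 + 7651 = 9388.0 km = 9.3880×10⁶ m.
Semi-major axis a = (r_p + r_a)/2 = (2197.0 + 9388.0)/2 = 5792.5 km = 5.792×10⁶ m.
By Kepler's third law T = 2π√(a³/μ) = 2π × 6.295×10³ = 3.956×10⁴ s.
= 10.99 h.

T ≈ 10.99 h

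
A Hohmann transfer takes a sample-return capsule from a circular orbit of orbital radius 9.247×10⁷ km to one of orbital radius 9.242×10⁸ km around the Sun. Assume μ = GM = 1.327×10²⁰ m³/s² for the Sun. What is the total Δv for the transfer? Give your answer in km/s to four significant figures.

r₁ = 9.247×10⁷ km = 9.247×10¹⁰ m.
r₂ = 9.242×10⁸ km = 9.242×10¹¹ m.
Transfer ellipse a_t = (r₁ + r₂)/2 = 5.083×10¹¹ m.
At r₁: circular v_c1 = √(μ/r₁) = 37880 m/s; transfer-perihelion v_p = √[μ(2/r₁ − 1/a_t)] = 51080 m/s.
Δv₁ = v_p − v_c1 = 13200 m/s.
At r₂: circular v_c2 = √(μ/r₂) = 11980 m/s; transfer-aphelion v_a = √[μ(2/r₂ − 1/a_t)] = 5111 m/s.
Δv₂ = v_c2 − v_a = 6872 m/s.
Total Δv = Δv₁ + Δv₂ = 20070 m/s = 20.07 km/s.

Δv_total ≈ 20.07 km/s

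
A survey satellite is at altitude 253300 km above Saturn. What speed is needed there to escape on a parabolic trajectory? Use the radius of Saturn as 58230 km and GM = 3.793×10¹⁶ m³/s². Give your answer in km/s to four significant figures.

r = 58230 + 253300 = 311530 km = 3.1153×10⁸ m.
Escape speed v_esc = √(2μ/r) = √(2 × 3.793×10¹⁶ / 3.115×10⁸) = √(2.435×10⁸) = 15600 m/s.
= 15.60 km/s.

v_esc ≈ 15.60 km/s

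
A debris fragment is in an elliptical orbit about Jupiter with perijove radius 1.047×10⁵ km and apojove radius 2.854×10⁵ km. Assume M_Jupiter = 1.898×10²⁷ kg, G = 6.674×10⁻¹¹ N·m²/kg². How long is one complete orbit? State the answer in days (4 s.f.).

μ = GM = 6.674×10⁻¹¹ × 1.898×10²⁷ = 1.267×10¹⁷ m³/s².
Semi-major axis a = (r_p + r_a)/2 = (1.0470×10⁵ + 2.8540×10⁵)/2 = 1.9505×10⁵ km = 1.950×10⁸ m.
By Kepler's third law T = 2π√(a³/μ) = 2π × 7.654×10³ = 4.809×10⁴ s.
= 0.5566 days.

T ≈ 0.5566 days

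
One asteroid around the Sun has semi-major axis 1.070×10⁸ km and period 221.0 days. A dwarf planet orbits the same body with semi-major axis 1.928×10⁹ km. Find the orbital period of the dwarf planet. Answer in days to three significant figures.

T₂ ≈ 16900 days

Kepler's third law: T² ∝ a³, so T₂ = T₁ (a₂/a₁)^(3/2).
a₂/a₁ = 18.02, (a₂/a₁)^(3/2) = 76.49.
T₂ = 221.0 × 76.49 = 16900 days.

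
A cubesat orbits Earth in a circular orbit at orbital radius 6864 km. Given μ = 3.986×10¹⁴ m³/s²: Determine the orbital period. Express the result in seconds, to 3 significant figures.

r = 6864 km = 6.864×10⁶ m.
Kepler's third law: T = 2π√(r³/μ) = 2π√((6.864×10⁶)³ / 3.986×10¹⁴).
r³/μ = 8.113×10⁵ s², so T = 2π × 9.007×10² = 5.659×10³ s.

T ≈ 5660 seconds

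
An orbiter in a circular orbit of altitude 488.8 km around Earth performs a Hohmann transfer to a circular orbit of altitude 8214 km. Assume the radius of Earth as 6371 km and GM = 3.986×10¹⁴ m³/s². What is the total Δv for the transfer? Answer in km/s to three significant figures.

Δv_total ≈ 2.31 km/s

r₁ = 6371 + 488.8 = 6859.8 km = 6.8598×10⁶ m.
r₂ = 6371 + 8214 = 14585 km = 1.4585×10⁷ m.
Transfer ellipse a_t = (r₁ + r₂)/2 = 1.072×10⁷ m.
At r₁: circular v_c1 = √(μ/r₁) = 7623 m/s; transfer-perigee v_p = √[μ(2/r₁ − 1/a_t)] = 8890 m/s.
Δv₁ = v_p − v_c1 = 1268 m/s.
At r₂: circular v_c2 = √(μ/r₂) = 5228 m/s; transfer-apogee v_a = √[μ(2/r₂ − 1/a_t)] = 4181 m/s.
Δv₂ = v_c2 − v_a = 1046 m/s.
Total Δv = Δv₁ + Δv₂ = 2314 m/s = 2.314 km/s.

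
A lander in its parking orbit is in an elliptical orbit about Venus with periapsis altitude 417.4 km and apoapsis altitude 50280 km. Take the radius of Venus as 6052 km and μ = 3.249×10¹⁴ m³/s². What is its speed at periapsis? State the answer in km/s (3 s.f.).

v ≈ 9.49 km/s

r_p = 6052 + 417.4 = 6469.4 km = 6.4694×10⁶ m.
r_a = 6052 + 50280 = 56332 km = 5.6332×10⁷ m.
Semi-major axis a = (r_p + r_a)/2 = 31401 km = 3.140×10⁷ m.
Vis-viva: v² = μ(2/r − 1/a) = 3.249×10¹⁴ × (3.091×10⁻⁷ − 3.185×10⁻⁸) = 9.010×10⁷ m²/s².
v = 9492 m/s = 9.492 km/s.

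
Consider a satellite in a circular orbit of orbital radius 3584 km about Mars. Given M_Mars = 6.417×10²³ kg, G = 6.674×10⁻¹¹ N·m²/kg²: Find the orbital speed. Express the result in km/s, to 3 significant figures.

μ = GM = 6.674×10⁻¹¹ × 6.417×10²³ = 4.283×10¹³ m³/s².
r = 3584 km = 3.584×10⁶ m.
For a circular orbit v = √(μ/r) = √(4.283×10¹³ / 3.584×10⁶) = √(1.195×10⁷) = 3457 m/s.
That is 3.457 km/s.

v ≈ 3.46 km/s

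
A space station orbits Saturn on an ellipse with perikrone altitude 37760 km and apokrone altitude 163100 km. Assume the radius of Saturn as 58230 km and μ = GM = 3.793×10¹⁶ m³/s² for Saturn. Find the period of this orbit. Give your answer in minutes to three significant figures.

r_p = 58230 + 37760 = 95990 km = 9.5990×10⁷ m.
r_a = 58230 + 163100 = 221330 km = 2.2133×10⁸ m.
Semi-major axis a = (r_p + r_a)/2 = (95990 + 2.2133×10⁵)/2 = 1.5866×10⁵ km = 1.587×10⁸ m.
By Kepler's third law T = 2π√(a³/μ) = 2π × 1.026×10⁴ = 6.447×10⁴ s.
= 1075 minutes.

T ≈ 1070 minutes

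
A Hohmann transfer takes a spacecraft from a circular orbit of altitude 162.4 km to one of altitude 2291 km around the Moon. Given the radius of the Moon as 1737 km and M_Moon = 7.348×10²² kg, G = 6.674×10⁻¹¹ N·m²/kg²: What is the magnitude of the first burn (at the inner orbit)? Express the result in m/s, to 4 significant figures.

Δv ≈ 266.4 m/s

μ = GM = 6.674×10⁻¹¹ × 7.348×10²² = 4.904×10¹² m³/s².
r₁ = 1737 + 162.4 = 1899.4 km = 1.8994×10⁶ m.
r₂ = 1737 + 2291 = 4028.0 km = 4.0280×10⁶ m.
Transfer ellipse a_t = (r₁ + r₂)/2 = 2.964×10⁶ m.
At r₁: circular v_c1 = √(μ/r₁) = 1607 m/s; transfer-perilune v_p = √[μ(2/r₁ − 1/a_t)] = 1873 m/s.
Δv₁ = v_p − v_c1 = 266.4 m/s.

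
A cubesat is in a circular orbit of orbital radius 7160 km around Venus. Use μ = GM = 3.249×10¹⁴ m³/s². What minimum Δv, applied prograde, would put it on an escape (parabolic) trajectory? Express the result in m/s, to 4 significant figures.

Δv ≈ 2790 m/s

r = 7160 km = 7.160×10⁶ m.
Circular speed v_c = √(μ/r) = 6736 m/s.
Escape speed v_esc = √(2μ/r) = √2 × v_c = 9526 m/s.
Δv = v_esc − v_c = 2790 m/s.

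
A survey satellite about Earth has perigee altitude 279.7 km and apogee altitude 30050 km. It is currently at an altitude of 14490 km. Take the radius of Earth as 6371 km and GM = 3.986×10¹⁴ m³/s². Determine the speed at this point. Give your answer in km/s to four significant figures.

v ≈ 4.439 km/s

r_p = 6371 + 279.7 = 6650.7 km = 6.6507×10⁶ m.
r_a = 6371 + 30050 = 36421 km = 3.6421×10⁷ m.
r = 6371 + 14490 = 20861 km = 2.086×10⁷ m.
Semi-major axis a = (r_p + r_a)/2 = 21536 km = 2.154×10⁷ m.
Vis-viva: v² = μ(2/r − 1/a) = 3.986×10¹⁴ × (9.587×10⁻⁸ − 4.643×10⁻⁸) = 1.971×10⁷ m²/s².
v = 4439 m/s = 4.439 km/s.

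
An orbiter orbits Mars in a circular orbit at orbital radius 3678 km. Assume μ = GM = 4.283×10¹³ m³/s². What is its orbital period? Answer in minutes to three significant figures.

T ≈ 113 minutes

r = 3678 km = 3.678×10⁶ m.
Kepler's third law: T = 2π√(r³/μ) = 2π√((3.678×10⁶)³ / 4.283×10¹³).
r³/μ = 1.162×10⁶ s², so T = 2π × 1.078×10³ = 6.772×10³ s.
Converting: 6.772×10³ s ÷ 60.00 = 112.9 minutes.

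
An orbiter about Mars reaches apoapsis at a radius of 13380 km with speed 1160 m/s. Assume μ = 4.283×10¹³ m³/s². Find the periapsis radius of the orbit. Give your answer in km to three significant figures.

periapsis radius ≈ 3560 km

r_a = 1.338×10⁷ m.
Specific energy ε = v²/2 − μ/r = -2.528×10⁶ J/kg, so a = −μ/(2ε) = 8.470×10⁶ m.
The apsides satisfy r_p + r_a = 2a, so the periapsis radius is 2a − r_a = 3.561×10⁶ m = 3560.6 km.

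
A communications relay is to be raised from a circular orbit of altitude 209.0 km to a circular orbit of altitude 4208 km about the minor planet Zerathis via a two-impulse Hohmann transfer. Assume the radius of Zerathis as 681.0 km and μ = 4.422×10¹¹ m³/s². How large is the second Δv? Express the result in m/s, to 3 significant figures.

Δv ≈ 134 m/s

r₁ = 681.0 + 209.0 = 890.00 km = 8.9000×10⁵ m.
r₂ = 681.0 + 4208 = 4889.0 km = 4.8890×10⁶ m.
Transfer ellipse a_t = (r₁ + r₂)/2 = 2.890×10⁶ m.
At r₁: circular v_c1 = √(μ/r₁) = 704.9 m/s; transfer-periapsis v_p = √[μ(2/r₁ − 1/a_t)] = 916.9 m/s.
At r₂: circular v_c2 = √(μ/r₂) = 300.7 m/s; transfer-apoapsis v_a = √[μ(2/r₂ − 1/a_t)] = 166.9 m/s.
Δv₂ = v_c2 − v_a = 133.8 m/s.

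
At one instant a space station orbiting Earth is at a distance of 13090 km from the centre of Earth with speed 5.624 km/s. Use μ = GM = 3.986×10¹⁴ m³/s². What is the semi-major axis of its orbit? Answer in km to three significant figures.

r = 1.309×10⁷ m.
Vis-viva rearranged: 1/a = 2/r − v²/μ = 1.528×10⁻⁷ − 7.935×10⁻⁸ = 7.344×10⁻⁸ m⁻¹.
a = 1.362×10⁷ m = 13617 km.

a ≈ 13600 km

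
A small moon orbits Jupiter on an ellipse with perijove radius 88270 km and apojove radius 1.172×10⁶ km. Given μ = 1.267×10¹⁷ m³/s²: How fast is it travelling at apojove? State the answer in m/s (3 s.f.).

Semi-major axis a = (r_p + r_a)/2 = 6.3014×10⁵ km = 6.301×10⁸ m.
Vis-viva: v² = μ(2/r − 1/a) = 1.267×10¹⁷ × (1.706×10⁻⁹ − 1.587×10⁻⁹) = 1.514×10⁷ m²/s².
v = 3891 m/s.

v ≈ 3890 m/s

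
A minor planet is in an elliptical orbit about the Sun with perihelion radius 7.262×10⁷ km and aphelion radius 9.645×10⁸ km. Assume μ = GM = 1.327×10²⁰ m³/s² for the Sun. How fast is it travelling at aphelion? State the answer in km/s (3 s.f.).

v ≈ 4.39 km/s

Semi-major axis a = (r_p + r_a)/2 = 5.1856×10⁸ km = 5.186×10¹¹ m.
Vis-viva: v² = μ(2/r − 1/a) = 1.327×10²⁰ × (2.074×10⁻¹² − 1.928×10⁻¹²) = 1.927×10⁷ m²/s².
v = 4389 m/s = 4.389 km/s.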